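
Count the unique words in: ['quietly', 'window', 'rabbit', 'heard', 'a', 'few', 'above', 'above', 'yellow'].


Listing all tokens and tracking unique types:
  Token 1: 'quietly' -> NEW (unique so far: 1)
  Token 2: 'window' -> NEW (unique so far: 2)
  Token 3: 'rabbit' -> NEW (unique so far: 3)
  Token 4: 'heard' -> NEW (unique so far: 4)
  Token 5: 'a' -> NEW (unique so far: 5)
  Token 6: 'few' -> NEW (unique so far: 6)
  Token 7: 'above' -> NEW (unique so far: 7)
  Token 8: 'above' -> duplicate (unique so far: 7)
  Token 9: 'yellow' -> NEW (unique so far: 8)
Unique types: ('a', 'above', 'few', 'heard', 'quietly', 'rabbit', 'window', 'yellow')
Vocabulary size: 8

8


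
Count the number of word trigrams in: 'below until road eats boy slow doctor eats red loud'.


Word trigrams from [10] words:
  Trigram 1: (below until road)
  Trigram 2: (until road eats)
  Trigram 3: (road eats boy)
  Trigram 4: (eats boy slow)
  Trigram 5: (boy slow doctor)
  Trigram 6: (slow doctor eats)
  Trigram 7: (doctor eats red)
  Trigram 8: (eats red loud)
Total word trigrams: 10 - 2 = 8

8


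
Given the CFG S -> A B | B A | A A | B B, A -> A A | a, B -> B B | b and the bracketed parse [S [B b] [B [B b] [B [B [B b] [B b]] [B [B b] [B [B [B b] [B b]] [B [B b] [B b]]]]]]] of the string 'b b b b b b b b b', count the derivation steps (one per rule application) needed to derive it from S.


Every bracketed nonterminal node [X ...] in the tree is produced by exactly one rule application.
Reading the tree off as a leftmost derivation:
  Step 1: S  =>  B B   (applied S -> B B)
  Step 2: B B  =>  b B   (applied B -> b)
  Step 3: b B  =>  b B B   (applied B -> B B)
  Step 4: b B B  =>  b b B   (applied B -> b)
  Step 5: b b B  =>  b b B B   (applied B -> B B)
  Step 6: b b B B  =>  b b B B B   (applied B -> B B)
  Step 7: b b B B B  =>  b b b B B   (applied B -> b)
  Step 8: b b b B B  =>  b b b b B   (applied B -> b)
  Step 9: b b b b B  =>  b b b b B B   (applied B -> B B)
  Step 10: b b b b B B  =>  b b b b b B   (applied B -> b)
  Step 11: b b b b b B  =>  b b b b b B B   (applied B -> B B)
  Step 12: b b b b b B B  =>  b b b b b B B B   (applied B -> B B)
  Step 13: b b b b b B B B  =>  b b b b b b B B   (applied B -> b)
  Step 14: b b b b b b B B  =>  b b b b b b b B   (applied B -> b)
  Step 15: b b b b b b b B  =>  b b b b b b b B B   (applied B -> B B)
  Step 16: b b b b b b b B B  =>  b b b b b b b b B   (applied B -> b)
  Step 17: b b b b b b b b B  =>  b b b b b b b b b   (applied B -> b)
Final yield: b b b b b b b b b
Total rewrite steps: 17

17


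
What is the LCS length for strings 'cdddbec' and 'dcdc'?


DP table for LCS of 'cdddbec' and 'dcdc':
       d  c  d  c
    0  0  0  0  0
  c 0  0  1  1  1
  d 0  1  1  2  2
  d 0  1  1  2  2
  d 0  1  1  2  2
  b 0  1  1  2  2
  e 0  1  1  2  2
  c 0  1  2  2  3
LCS: 'cdc'
LCS length = 3

3


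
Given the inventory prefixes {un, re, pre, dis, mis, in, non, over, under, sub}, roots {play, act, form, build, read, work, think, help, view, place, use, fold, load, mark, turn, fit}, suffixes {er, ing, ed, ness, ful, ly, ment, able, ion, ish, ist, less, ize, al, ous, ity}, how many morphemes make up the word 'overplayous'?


Segmenting 'overplayous' against the inventory:
  'over' -> prefix (morpheme 1)
  'play' -> root (morpheme 2)
  'ous' -> suffix (morpheme 3)
Total morphemes: 3

3


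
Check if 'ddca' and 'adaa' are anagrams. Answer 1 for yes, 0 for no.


Sort characters of 'ddca': 'acdd'
Sort characters of 'adaa': 'aaad'
Sorted forms differ -> they are NOT anagrams
Result: 0

0


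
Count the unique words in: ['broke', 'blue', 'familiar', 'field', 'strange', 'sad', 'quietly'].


Listing all tokens and tracking unique types:
  Token 1: 'broke' -> NEW (unique so far: 1)
  Token 2: 'blue' -> NEW (unique so far: 2)
  Token 3: 'familiar' -> NEW (unique so far: 3)
  Token 4: 'field' -> NEW (unique so far: 4)
  Token 5: 'strange' -> NEW (unique so far: 5)
  Token 6: 'sad' -> NEW (unique so far: 6)
  Token 7: 'quietly' -> NEW (unique so far: 7)
Unique types: ('blue', 'broke', 'familiar', 'field', 'quietly', 'sad', 'strange')
Vocabulary size: 7

7


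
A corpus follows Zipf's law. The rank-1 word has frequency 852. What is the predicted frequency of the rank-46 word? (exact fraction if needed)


Zipf's law: freq(rank) = f1 / rank
f1 = 852, rank = 46
freq = 852 / 46
GCD(852, 46) = 2
Simplified: 426/23

426/23


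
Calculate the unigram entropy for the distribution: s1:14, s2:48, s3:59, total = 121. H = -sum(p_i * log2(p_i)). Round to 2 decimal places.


Computing entropy H = -sum(p_i * log2(p_i)):
  s1: p = 14/121 = 0.1157, -p*log2(p) = 0.3600
  s2: p = 48/121 = 0.3967, -p*log2(p) = 0.5292
  s3: p = 59/121 = 0.4876, -p*log2(p) = 0.5053
H = sum of terms = 1.3945
Rounded to 2 decimals: 1.39

1.39


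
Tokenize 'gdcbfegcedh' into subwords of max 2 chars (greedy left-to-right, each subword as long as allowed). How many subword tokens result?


'gdcbfegcedh' has 11 characters.
Chunking with max size 2:
  Chunk 1: 'gd' (positions 0-1)
  Chunk 2: 'cb' (positions 2-3)
  Chunk 3: 'fe' (positions 4-5)
  Chunk 4: 'gc' (positions 6-7)
  Chunk 5: 'ed' (positions 8-9)
  Chunk 6: 'h' (positions 10-10)
Total chunks: ceil(11 / 2) = 6

6


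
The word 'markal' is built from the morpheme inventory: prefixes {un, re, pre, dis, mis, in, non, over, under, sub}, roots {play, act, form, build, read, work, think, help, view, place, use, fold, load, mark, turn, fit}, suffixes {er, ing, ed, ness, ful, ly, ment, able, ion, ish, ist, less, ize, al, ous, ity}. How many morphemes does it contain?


Segmenting 'markal' against the inventory:
  'mark' -> root (morpheme 1)
  'al' -> suffix (morpheme 2)
Total morphemes: 2

2


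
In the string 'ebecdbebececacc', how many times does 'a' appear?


Scanning 'ebecdbebececacc' for 'a':
  Position 12: 'a' -> MATCH (count: 1)
Total occurrences of 'a': 1

1


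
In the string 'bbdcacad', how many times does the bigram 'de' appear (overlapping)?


Scanning 'bbdcacad' for bigram 'de':
  Position 0: 'bb' -> no
  Position 1: 'bd' -> no
  Position 2: 'dc' -> no
  Position 3: 'ca' -> no
  Position 4: 'ac' -> no
  Position 5: 'ca' -> no
  Position 6: 'ad' -> no
Total matches: 0

0


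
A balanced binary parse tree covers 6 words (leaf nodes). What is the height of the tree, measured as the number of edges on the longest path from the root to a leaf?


In a balanced binary tree with n leaves the deepest leaf is ceil(log2(n)) edges below the root.
log2(6) = 2.5850
ceil(2.5850) = 3
height (edges) = 3

3


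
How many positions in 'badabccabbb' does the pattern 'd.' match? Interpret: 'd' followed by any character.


Pattern: d. means 'd' followed by any character.
Scanning 'badabccabbb' position-by-position:
  Pos 0: window 'ba' -> no
  Pos 1: window 'ad' -> no
  Pos 2: window 'da' -> MATCH
  Pos 3: window 'ab' -> no
  Pos 4: window 'bc' -> no
  Pos 5: window 'cc' -> no
  Pos 6: window 'ca' -> no
  Pos 7: window 'ab' -> no
  Pos 8: window 'bb' -> no
  Pos 9: window 'bb' -> no
  Pos 10: window 'b' -> no
Total matches: 1

1


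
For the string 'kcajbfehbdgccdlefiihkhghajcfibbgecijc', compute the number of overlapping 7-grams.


String 'kcajbfehbdgccdlefiihkhghajcfibbgecijc' has length L = 37.
Number of overlapping n-grams = L - n + 1
Substituting: 37 - 7 + 1 = 31

31


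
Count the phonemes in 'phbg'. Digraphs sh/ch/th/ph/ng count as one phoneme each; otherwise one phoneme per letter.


Parsing 'phbg' greedily, digraphs first:
  'ph' -> digraph (1 consonant phoneme) (phonemes so far: 1)
  'b' -> consonant phoneme (phonemes so far: 2)
  'g' -> consonant phoneme (phonemes so far: 3)
Total phonemes: 3

3


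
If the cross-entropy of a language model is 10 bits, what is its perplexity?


Perplexity formula: PP = 2^H
H = 10
PP = 2^10
PP = 2^10 = 1024

1024


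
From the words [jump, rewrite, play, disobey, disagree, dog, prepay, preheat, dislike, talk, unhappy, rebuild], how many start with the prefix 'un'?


Checking each word for prefix 'un':
  'jump' -> no (count: 0)
  'rewrite' -> no (count: 0)
  'play' -> no (count: 0)
  'disobey' -> no (count: 0)
  'disagree' -> no (count: 0)
  'dog' -> no (count: 0)
  'prepay' -> no (count: 0)
  'preheat' -> no (count: 0)
  'dislike' -> no (count: 0)
  'talk' -> no (count: 0)
  'unhappy' -> YES, starts with 'un' (count: 1)
  'rebuild' -> no (count: 1)
Total with prefix 'un': 1

1


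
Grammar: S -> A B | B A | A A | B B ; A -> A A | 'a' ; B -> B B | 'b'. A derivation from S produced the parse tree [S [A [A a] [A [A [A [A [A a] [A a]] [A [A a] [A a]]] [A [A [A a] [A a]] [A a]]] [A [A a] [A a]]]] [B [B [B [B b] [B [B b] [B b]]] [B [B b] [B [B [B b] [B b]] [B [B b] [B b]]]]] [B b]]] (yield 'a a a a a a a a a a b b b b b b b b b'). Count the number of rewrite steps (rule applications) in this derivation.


Every bracketed nonterminal node [X ...] in the tree is produced by exactly one rule application.
Reading the tree off as a leftmost derivation:
  Step 1: S  =>  A B   (applied S -> A B)
  Step 2: A B  =>  A A B   (applied A -> A A)
  Step 3: A A B  =>  a A B   (applied A -> a)
  Step 4: a A B  =>  a A A B   (applied A -> A A)
  Step 5: a A A B  =>  a A A A B   (applied A -> A A)
  Step 6: a A A A B  =>  a A A A A B   (applied A -> A A)
  Step 7: a A A A A B  =>  a A A A A A B   (applied A -> A A)
  Step 8: a A A A A A B  =>  a a A A A A B   (applied A -> a)
  Step 9: a a A A A A B  =>  a a a A A A B   (applied A -> a)
  Step 10: a a a A A A B  =>  a a a A A A A B   (applied A -> A A)
  Step 11: a a a A A A A B  =>  a a a a A A A B   (applied A -> a)
  Step 12: a a a a A A A B  =>  a a a a a A A B   (applied A -> a)
  Step 13: a a a a a A A B  =>  a a a a a A A A B   (applied A -> A A)
  Step 14: a a a a a A A A B  =>  a a a a a A A A A B   (applied A -> A A)
  Step 15: a a a a a A A A A B  =>  a a a a a a A A A B   (applied A -> a)
  Step 16: a a a a a a A A A B  =>  a a a a a a a A A B   (applied A -> a)
  Step 17: a a a a a a a A A B  =>  a a a a a a a a A B   (applied A -> a)
  Step 18: a a a a a a a a A B  =>  a a a a a a a a A A B   (applied A -> A A)
  Step 19: a a a a a a a a A A B  =>  a a a a a a a a a A B   (applied A -> a)
  Step 20: a a a a a a a a a A B  =>  a a a a a a a a a a B   (applied A -> a)
  Step 21: a a a a a a a a a a B  =>  a a a a a a a a a a B B   (applied B -> B B)
  Step 22: a a a a a a a a a a B B  =>  a a a a a a a a a a B B B   (applied B -> B B)
  Step 23: a a a a a a a a a a B B B  =>  a a a a a a a a a a B B B B   (applied B -> B B)
  Step 24: a a a a a a a a a a B B B B  =>  a a a a a a a a a a b B B B   (applied B -> b)
  Step 25: a a a a a a a a a a b B B B  =>  a a a a a a a a a a b B B B B   (applied B -> B B)
  Step 26: a a a a a a a a a a b B B B B  =>  a a a a a a a a a a b b B B B   (applied B -> b)
  Step 27: a a a a a a a a a a b b B B B  =>  a a a a a a a a a a b b b B B   (applied B -> b)
  Step 28: a a a a a a a a a a b b b B B  =>  a a a a a a a a a a b b b B B B   (applied B -> B B)
  Step 29: a a a a a a a a a a b b b B B B  =>  a a a a a a a a a a b b b b B B   (applied B -> b)
  Step 30: a a a a a a a a a a b b b b B B  =>  a a a a a a a a a a b b b b B B B   (applied B -> B B)
  Step 31: a a a a a a a a a a b b b b B B B  =>  a a a a a a a a a a b b b b B B B B   (applied B -> B B)
  Step 32: a a a a a a a a a a b b b b B B B B  =>  a a a a a a a a a a b b b b b B B B   (applied B -> b)
  Step 33: a a a a a a a a a a b b b b b B B B  =>  a a a a a a a a a a b b b b b b B B   (applied B -> b)
  Step 34: a a a a a a a a a a b b b b b b B B  =>  a a a a a a a a a a b b b b b b B B B   (applied B -> B B)
  Step 35: a a a a a a a a a a b b b b b b B B B  =>  a a a a a a a a a a b b b b b b b B B   (applied B -> b)
  Step 36: a a a a a a a a a a b b b b b b b B B  =>  a a a a a a a a a a b b b b b b b b B   (applied B -> b)
  Step 37: a a a a a a a a a a b b b b b b b b B  =>  a a a a a a a a a a b b b b b b b b b   (applied B -> b)
Final yield: a a a a a a a a a a b b b b b b b b b
Total rewrite steps: 37

37


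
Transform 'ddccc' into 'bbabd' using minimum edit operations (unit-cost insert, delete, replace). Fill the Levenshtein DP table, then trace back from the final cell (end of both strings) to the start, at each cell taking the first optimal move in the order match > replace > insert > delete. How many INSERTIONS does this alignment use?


Edit distance = 5. Backtracking from cell (5, 5) with preference match > replace > insert > delete,
then listing the resulting alignment 'ddccc' -> 'bbabd' left to right:
  Step 1: replace d->b
  Step 2: replace d->b
  Step 3: replace c->a
  Step 4: replace c->b
  Step 5: replace c->d
Total insertions: 0

0


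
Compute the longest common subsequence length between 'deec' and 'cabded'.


DP table for LCS of 'deec' and 'cabded':
       c  a  b  d  e  d
    0  0  0  0  0  0  0
  d 0  0  0  0  1  1  1
  e 0  0  0  0  1  2  2
  e 0  0  0  0  1  2  2
  c 0  1  1  1  1  2  2
LCS: 'de'
LCS length = 2

2


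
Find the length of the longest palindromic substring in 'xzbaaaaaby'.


Scanning 'xzbaaaaaby' for palindromic substrings.
Substring at positions 2-8: 'baaaaab'.
Check: reverse('baaaaab') = 'baaaaab' -> palindrome confirmed.
Neighbouring characters ('z' / 'y') break symmetry, so it cannot extend further.
No longer palindromic substring exists; longest length = 7

7


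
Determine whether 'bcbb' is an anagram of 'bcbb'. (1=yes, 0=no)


Sort characters of 'bcbb': 'bbbc'
Sort characters of 'bcbb': 'bbbc'
Sorted forms match -> they ARE anagrams
Result: 1

1


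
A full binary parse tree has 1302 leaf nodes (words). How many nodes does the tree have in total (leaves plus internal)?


Leaf nodes (terminals): 1302
Internal nodes = n - 1 = 1302 - 1 = 1301
Total = leaves + internal = 1302 + 1301 = 2603

2603


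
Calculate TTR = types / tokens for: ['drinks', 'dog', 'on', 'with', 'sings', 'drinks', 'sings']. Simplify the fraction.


Tokens: 7
Unique types: ('dog', 'drinks', 'on', 'sings', 'with') = 5
TTR = 5/7
Already in lowest terms.

5/7


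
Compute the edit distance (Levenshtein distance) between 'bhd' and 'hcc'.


Building DP table for s1='bhd' (len 3) and s2='hcc' (len 3):
       h  c  c
    0  1  2  3
  b 1  1  2  3
  h 2  1  2  3
  d 3  2  2  3
Edit distance = dp[3][3] = 3

3


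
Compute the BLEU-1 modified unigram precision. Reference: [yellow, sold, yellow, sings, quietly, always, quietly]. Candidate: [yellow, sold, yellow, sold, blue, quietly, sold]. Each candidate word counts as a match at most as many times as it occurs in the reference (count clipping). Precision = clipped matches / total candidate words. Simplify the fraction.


Reference word counts: {'always': 1, 'quietly': 2, 'sings': 1, 'sold': 1, 'yellow': 2}
Checking each candidate word (with clipping):
  'yellow' -> in reference (ref count 2, used 1/2) -> match (matches: 1)
  'sold' -> in reference (ref count 1, used 1/1) -> match (matches: 2)
  'yellow' -> in reference (ref count 2, used 2/2) -> match (matches: 3)
  'sold' -> ref count 1 already used up (1/1) -> clipped, no match (matches: 3)
  'blue' -> not in reference -> no match (matches: 3)
  'quietly' -> in reference (ref count 2, used 1/2) -> match (matches: 4)
  'sold' -> ref count 1 already used up (1/1) -> clipped, no match (matches: 4)
Clipped matches: 4, Candidate length: 7
Precision = 4/7

4/7


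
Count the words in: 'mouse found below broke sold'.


Counting words by splitting on spaces:
  Word 1: 'mouse'
  Word 2: 'found'
  Word 3: 'below'
  Word 4: 'broke'
  Word 5: 'sold'
Total words: 5

5


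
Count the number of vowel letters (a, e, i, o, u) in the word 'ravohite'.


Scanning each character of 'ravohite':
  Position 1: 'r' -> consonant (running count: 0)
  Position 2: 'a' -> vowel (running count: 1)
  Position 3: 'v' -> consonant (running count: 1)
  Position 4: 'o' -> vowel (running count: 2)
  Position 5: 'h' -> consonant (running count: 2)
  Position 6: 'i' -> vowel (running count: 3)
  Position 7: 't' -> consonant (running count: 3)
  Position 8: 'e' -> vowel (running count: 4)
Total vowels: 4

4


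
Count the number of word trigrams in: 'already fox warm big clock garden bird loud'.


Word trigrams from [8] words:
  Trigram 1: (already fox warm)
  Trigram 2: (fox warm big)
  Trigram 3: (warm big clock)
  Trigram 4: (big clock garden)
  Trigram 5: (clock garden bird)
  Trigram 6: (garden bird loud)
Total word trigrams: 8 - 2 = 6

6


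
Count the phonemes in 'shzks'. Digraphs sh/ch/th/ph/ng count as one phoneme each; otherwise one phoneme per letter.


Parsing 'shzks' greedily, digraphs first:
  'sh' -> digraph (1 consonant phoneme) (phonemes so far: 1)
  'z' -> consonant phoneme (phonemes so far: 2)
  'k' -> consonant phoneme (phonemes so far: 3)
  's' -> consonant phoneme (phonemes so far: 4)
Total phonemes: 4

4


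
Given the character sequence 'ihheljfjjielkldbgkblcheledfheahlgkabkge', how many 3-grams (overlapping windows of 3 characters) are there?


String 'ihheljfjjielkldbgkblcheledfheahlgkabkge' has length L = 39.
Number of overlapping n-grams = L - n + 1
Substituting: 39 - 3 + 1 = 37

37


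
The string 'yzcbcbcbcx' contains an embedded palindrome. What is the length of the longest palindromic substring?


Scanning 'yzcbcbcbcx' for palindromic substrings.
Substring at positions 2-8: 'cbcbcbc'.
Check: reverse('cbcbcbc') = 'cbcbcbc' -> palindrome confirmed.
Neighbouring characters ('z' / 'x') break symmetry, so it cannot extend further.
No longer palindromic substring exists; longest length = 7

7


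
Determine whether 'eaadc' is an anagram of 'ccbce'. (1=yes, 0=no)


Sort characters of 'eaadc': 'aacde'
Sort characters of 'ccbce': 'bccce'
Sorted forms differ -> they are NOT anagrams
Result: 0

0


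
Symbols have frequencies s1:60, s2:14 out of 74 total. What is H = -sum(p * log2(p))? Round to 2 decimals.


Computing entropy H = -sum(p_i * log2(p_i)):
  s1: p = 60/74 = 0.8108, -p*log2(p) = 0.2453
  s2: p = 14/74 = 0.1892, -p*log2(p) = 0.4545
H = sum of terms = 0.6998
Rounded to 2 decimals: 0.70

0.70


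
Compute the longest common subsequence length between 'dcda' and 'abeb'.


DP table for LCS of 'dcda' and 'abeb':
       a  b  e  b
    0  0  0  0  0
  d 0  0  0  0  0
  c 0  0  0  0  0
  d 0  0  0  0  0
  a 0  1  1  1  1
LCS: 'a'
LCS length = 1

1


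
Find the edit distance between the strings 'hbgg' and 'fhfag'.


Building DP table for s1='hbgg' (len 4) and s2='fhfag' (len 5):
       f  h  f  a  g
    0  1  2  3  4  5
  h 1  1  1  2  3  4
  b 2  2  2  2  3  4
  g 3  3  3  3  3  3
  g 4  4  4  4  4  3
Edit distance = dp[4][5] = 3

3


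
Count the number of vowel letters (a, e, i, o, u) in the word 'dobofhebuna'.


Scanning each character of 'dobofhebuna':
  Position 1: 'd' -> consonant (running count: 0)
  Position 2: 'o' -> vowel (running count: 1)
  Position 3: 'b' -> consonant (running count: 1)
  Position 4: 'o' -> vowel (running count: 2)
  Position 5: 'f' -> consonant (running count: 2)
  Position 6: 'h' -> consonant (running count: 2)
  Position 7: 'e' -> vowel (running count: 3)
  Position 8: 'b' -> consonant (running count: 3)
  Position 9: 'u' -> vowel (running count: 4)
  Position 10: 'n' -> consonant (running count: 4)
  Position 11: 'a' -> vowel (running count: 5)
Total vowels: 5

5


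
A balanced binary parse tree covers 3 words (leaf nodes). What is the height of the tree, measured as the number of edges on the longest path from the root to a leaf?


In a balanced binary tree with n leaves the deepest leaf is ceil(log2(n)) edges below the root.
log2(3) = 1.5850
ceil(1.5850) = 2
height (edges) = 2

2


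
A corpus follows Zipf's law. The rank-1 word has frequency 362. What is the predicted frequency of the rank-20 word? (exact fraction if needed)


Zipf's law: freq(rank) = f1 / rank
f1 = 362, rank = 20
freq = 362 / 20
GCD(362, 20) = 2
Simplified: 181/10

181/10


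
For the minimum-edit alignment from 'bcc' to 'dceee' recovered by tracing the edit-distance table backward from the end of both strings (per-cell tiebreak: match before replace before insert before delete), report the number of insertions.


Edit distance = 4. Backtracking from cell (3, 5) with preference match > replace > insert > delete,
then listing the resulting alignment 'bcc' -> 'dceee' left to right:
  Step 1: replace b->d
  Step 2: keep 'c'
  Step 3: insert 'e' [insertion #1]
  Step 4: insert 'e' [insertion #2]
  Step 5: replace c->e
Total insertions: 2

2


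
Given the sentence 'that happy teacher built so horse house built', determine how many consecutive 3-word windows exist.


Word trigrams from [8] words:
  Trigram 1: (that happy teacher)
  Trigram 2: (happy teacher built)
  Trigram 3: (teacher built so)
  Trigram 4: (built so horse)
  Trigram 5: (so horse house)
  Trigram 6: (horse house built)
Total word trigrams: 8 - 2 = 6

6


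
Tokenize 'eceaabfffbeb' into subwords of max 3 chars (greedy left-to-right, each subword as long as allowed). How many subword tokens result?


'eceaabfffbeb' has 12 characters.
Chunking with max size 3:
  Chunk 1: 'ece' (positions 0-2)
  Chunk 2: 'aab' (positions 3-5)
  Chunk 3: 'fff' (positions 6-8)
  Chunk 4: 'beb' (positions 9-11)
Total chunks: ceil(12 / 3) = 4

4


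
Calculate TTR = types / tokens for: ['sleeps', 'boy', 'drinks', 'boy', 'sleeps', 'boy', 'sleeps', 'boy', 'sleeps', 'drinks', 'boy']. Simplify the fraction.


Tokens: 11
Unique types: ('boy', 'drinks', 'sleeps') = 3
TTR = 3/11
Already in lowest terms.

3/11


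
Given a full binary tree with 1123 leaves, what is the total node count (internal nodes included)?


Leaf nodes (terminals): 1123
Internal nodes = n - 1 = 1123 - 1 = 1122
Total = leaves + internal = 1123 + 1122 = 2245

2245


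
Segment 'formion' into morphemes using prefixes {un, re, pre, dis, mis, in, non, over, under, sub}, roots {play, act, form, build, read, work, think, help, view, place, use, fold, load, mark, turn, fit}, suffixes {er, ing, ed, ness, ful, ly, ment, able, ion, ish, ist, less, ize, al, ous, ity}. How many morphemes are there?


Segmenting 'formion' against the inventory:
  'form' -> root (morpheme 1)
  'ion' -> suffix (morpheme 2)
Total morphemes: 2

2


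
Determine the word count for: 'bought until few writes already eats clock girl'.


Counting words by splitting on spaces:
  Word 1: 'bought'
  Word 2: 'until'
  Word 3: 'few'
  Word 4: 'writes'
  Word 5: 'already'
  Word 6: 'eats'
  Word 7: 'clock'
  Word 8: 'girl'
Total words: 8

8


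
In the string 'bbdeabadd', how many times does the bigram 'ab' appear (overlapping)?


Scanning 'bbdeabadd' for bigram 'ab':
  Position 0: 'bb' -> no
  Position 1: 'bd' -> no
  Position 2: 'de' -> no
  Position 3: 'ea' -> no
  Position 4: 'ab' -> MATCH
  Position 5: 'ba' -> no
  Position 6: 'ad' -> no
  Position 7: 'dd' -> no
Total matches: 1

1


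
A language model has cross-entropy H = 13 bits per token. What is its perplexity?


Perplexity formula: PP = 2^H
H = 13
PP = 2^13
PP = 2^13 = 8192

8192


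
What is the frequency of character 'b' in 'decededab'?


Scanning 'decededab' for 'b':
  Position 8: 'b' -> MATCH (count: 1)
Total occurrences of 'b': 1

1


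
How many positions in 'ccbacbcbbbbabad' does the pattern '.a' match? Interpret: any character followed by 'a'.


Pattern: .a means any character followed by 'a'.
Scanning 'ccbacbcbbbbabad' position-by-position:
  Pos 0: window 'cc' -> no
  Pos 1: window 'cb' -> no
  Pos 2: window 'ba' -> MATCH
  Pos 3: window 'ac' -> no
  Pos 4: window 'cb' -> no
  Pos 5: window 'bc' -> no
  Pos 6: window 'cb' -> no
  Pos 7: window 'bb' -> no
  Pos 8: window 'bb' -> no
  Pos 9: window 'bb' -> no
  Pos 10: window 'ba' -> MATCH
  Pos 11: window 'ab' -> no
  Pos 12: window 'ba' -> MATCH
  Pos 13: window 'ad' -> no
  Pos 14: window 'd' -> no
Total matches: 3

3


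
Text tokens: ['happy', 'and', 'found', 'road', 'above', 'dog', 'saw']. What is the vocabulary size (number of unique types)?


Listing all tokens and tracking unique types:
  Token 1: 'happy' -> NEW (unique so far: 1)
  Token 2: 'and' -> NEW (unique so far: 2)
  Token 3: 'found' -> NEW (unique so far: 3)
  Token 4: 'road' -> NEW (unique so far: 4)
  Token 5: 'above' -> NEW (unique so far: 5)
  Token 6: 'dog' -> NEW (unique so far: 6)
  Token 7: 'saw' -> NEW (unique so far: 7)
Unique types: ('above', 'and', 'dog', 'found', 'happy', 'road', 'saw')
Vocabulary size: 7

7


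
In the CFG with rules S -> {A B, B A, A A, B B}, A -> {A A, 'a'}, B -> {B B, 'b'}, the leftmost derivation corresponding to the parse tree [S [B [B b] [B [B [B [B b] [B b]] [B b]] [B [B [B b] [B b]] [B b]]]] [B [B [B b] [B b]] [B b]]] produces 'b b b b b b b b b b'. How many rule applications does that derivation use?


Every bracketed nonterminal node [X ...] in the tree is produced by exactly one rule application.
Reading the tree off as a leftmost derivation:
  Step 1: S  =>  B B   (applied S -> B B)
  Step 2: B B  =>  B B B   (applied B -> B B)
  Step 3: B B B  =>  b B B   (applied B -> b)
  Step 4: b B B  =>  b B B B   (applied B -> B B)
  Step 5: b B B B  =>  b B B B B   (applied B -> B B)
  Step 6: b B B B B  =>  b B B B B B   (applied B -> B B)
  Step 7: b B B B B B  =>  b b B B B B   (applied B -> b)
  Step 8: b b B B B B  =>  b b b B B B   (applied B -> b)
  Step 9: b b b B B B  =>  b b b b B B   (applied B -> b)
  Step 10: b b b b B B  =>  b b b b B B B   (applied B -> B B)
  Step 11: b b b b B B B  =>  b b b b B B B B   (applied B -> B B)
  Step 12: b b b b B B B B  =>  b b b b b B B B   (applied B -> b)
  Step 13: b b b b b B B B  =>  b b b b b b B B   (applied B -> b)
  Step 14: b b b b b b B B  =>  b b b b b b b B   (applied B -> b)
  Step 15: b b b b b b b B  =>  b b b b b b b B B   (applied B -> B B)
  Step 16: b b b b b b b B B  =>  b b b b b b b B B B   (applied B -> B B)
  Step 17: b b b b b b b B B B  =>  b b b b b b b b B B   (applied B -> b)
  Step 18: b b b b b b b b B B  =>  b b b b b b b b b B   (applied B -> b)
  Step 19: b b b b b b b b b B  =>  b b b b b b b b b b   (applied B -> b)
Final yield: b b b b b b b b b b
Total rewrite steps: 19

19


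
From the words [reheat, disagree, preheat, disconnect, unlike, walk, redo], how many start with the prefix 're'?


Checking each word for prefix 're':
  'reheat' -> YES, starts with 're' (count: 1)
  'disagree' -> no (count: 1)
  'preheat' -> no (count: 1)
  'disconnect' -> no (count: 1)
  'unlike' -> no (count: 1)
  'walk' -> no (count: 1)
  'redo' -> YES, starts with 're' (count: 2)
Total with prefix 're': 2

2


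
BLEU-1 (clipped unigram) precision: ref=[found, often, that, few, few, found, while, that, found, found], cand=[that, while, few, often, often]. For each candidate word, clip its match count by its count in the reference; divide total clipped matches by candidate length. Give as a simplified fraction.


Reference word counts: {'few': 2, 'found': 4, 'often': 1, 'that': 2, 'while': 1}
Checking each candidate word (with clipping):
  'that' -> in reference (ref count 2, used 1/2) -> match (matches: 1)
  'while' -> in reference (ref count 1, used 1/1) -> match (matches: 2)
  'few' -> in reference (ref count 2, used 1/2) -> match (matches: 3)
  'often' -> in reference (ref count 1, used 1/1) -> match (matches: 4)
  'often' -> ref count 1 already used up (1/1) -> clipped, no match (matches: 4)
Clipped matches: 4, Candidate length: 5
Precision = 4/5

4/5


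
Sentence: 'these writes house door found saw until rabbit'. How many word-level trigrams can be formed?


Word trigrams from [8] words:
  Trigram 1: (these writes house)
  Trigram 2: (writes house door)
  Trigram 3: (house door found)
  Trigram 4: (door found saw)
  Trigram 5: (found saw until)
  Trigram 6: (saw until rabbit)
Total word trigrams: 8 - 2 = 6

6


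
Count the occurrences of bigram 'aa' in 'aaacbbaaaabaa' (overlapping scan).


Scanning 'aaacbbaaaabaa' for bigram 'aa':
  Position 0: 'aa' -> MATCH
  Position 1: 'aa' -> MATCH
  Position 2: 'ac' -> no
  Position 3: 'cb' -> no
  Position 4: 'bb' -> no
  Position 5: 'ba' -> no
  Position 6: 'aa' -> MATCH
  Position 7: 'aa' -> MATCH
  Position 8: 'aa' -> MATCH
  Position 9: 'ab' -> no
  Position 10: 'ba' -> no
  Position 11: 'aa' -> MATCH
Total matches: 6

6


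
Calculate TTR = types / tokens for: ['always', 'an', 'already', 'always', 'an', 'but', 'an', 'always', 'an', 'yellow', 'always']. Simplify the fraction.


Tokens: 11
Unique types: ('already', 'always', 'an', 'but', 'yellow') = 5
TTR = 5/11
Already in lowest terms.

5/11


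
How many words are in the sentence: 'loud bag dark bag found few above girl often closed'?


Counting words by splitting on spaces:
  Word 1: 'loud'
  Word 2: 'bag'
  Word 3: 'dark'
  Word 4: 'bag'
  Word 5: 'found'
  Word 6: 'few'
  Word 7: 'above'
  Word 8: 'girl'
  Word 9: 'often'
  Word 10: 'closed'
Total words: 10

10


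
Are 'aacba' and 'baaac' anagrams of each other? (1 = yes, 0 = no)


Sort characters of 'aacba': 'aaabc'
Sort characters of 'baaac': 'aaabc'
Sorted forms match -> they ARE anagrams
Result: 1

1


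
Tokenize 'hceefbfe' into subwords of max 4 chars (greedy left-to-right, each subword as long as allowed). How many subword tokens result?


'hceefbfe' has 8 characters.
Chunking with max size 4:
  Chunk 1: 'hcee' (positions 0-3)
  Chunk 2: 'fbfe' (positions 4-7)
Total chunks: ceil(8 / 4) = 2

2


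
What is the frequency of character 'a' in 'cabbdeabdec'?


Scanning 'cabbdeabdec' for 'a':
  Position 1: 'a' -> MATCH (count: 1)
  Position 6: 'a' -> MATCH (count: 2)
Total occurrences of 'a': 2

2


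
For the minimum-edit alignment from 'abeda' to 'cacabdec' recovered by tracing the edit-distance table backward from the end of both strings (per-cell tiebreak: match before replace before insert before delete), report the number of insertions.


Edit distance = 6. Backtracking from cell (5, 8) with preference match > replace > insert > delete,
then listing the resulting alignment 'abeda' -> 'cacabdec' left to right:
  Step 1: insert 'c' [insertion #1]
  Step 2: insert 'a' [insertion #2]
  Step 3: insert 'c' [insertion #3]
  Step 4: keep 'a'
  Step 5: keep 'b'
  Step 6: replace e->d
  Step 7: replace d->e
  Step 8: replace a->c
Total insertions: 3

3


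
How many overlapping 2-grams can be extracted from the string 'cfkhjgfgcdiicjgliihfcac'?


String 'cfkhjgfgcdiicjgliihfcac' has length L = 23.
Number of overlapping n-grams = L - n + 1
Substituting: 23 - 2 + 1 = 22

22


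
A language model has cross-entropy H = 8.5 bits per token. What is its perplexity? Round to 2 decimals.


Perplexity formula: PP = 2^H
H = 8.5
PP = 2^8.5
Decompose: 2^8.5 = 2^8 * 2^0.5 = 2^8 * sqrt(2)
2^8 = 256, sqrt(2) ~ 1.4142136
PP ~ 256 * 1.4142136 = 362.0386816
Rounded to 2 decimals: 362.04

362.04


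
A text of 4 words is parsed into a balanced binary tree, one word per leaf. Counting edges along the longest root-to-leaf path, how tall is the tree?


In a balanced binary tree with n leaves the deepest leaf is ceil(log2(n)) edges below the root.
log2(4) = 2.0000
ceil(2.0000) = 2
height (edges) = 2

2


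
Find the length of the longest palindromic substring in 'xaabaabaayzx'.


Scanning 'xaabaabaayzx' for palindromic substrings.
Substring at positions 1-8: 'aabaabaa'.
Check: reverse('aabaabaa') = 'aabaabaa' -> palindrome confirmed.
Neighbouring characters ('x' / 'y') break symmetry, so it cannot extend further.
No longer palindromic substring exists; longest length = 8

8


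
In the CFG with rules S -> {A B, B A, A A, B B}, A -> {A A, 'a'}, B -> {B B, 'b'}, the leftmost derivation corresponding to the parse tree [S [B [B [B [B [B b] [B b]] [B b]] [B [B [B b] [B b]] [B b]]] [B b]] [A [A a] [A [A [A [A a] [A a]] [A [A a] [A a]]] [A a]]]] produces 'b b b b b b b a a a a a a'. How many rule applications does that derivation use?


Every bracketed nonterminal node [X ...] in the tree is produced by exactly one rule application.
Reading the tree off as a leftmost derivation:
  Step 1: S  =>  B A   (applied S -> B A)
  Step 2: B A  =>  B B A   (applied B -> B B)
  Step 3: B B A  =>  B B B A   (applied B -> B B)
  Step 4: B B B A  =>  B B B B A   (applied B -> B B)
  Step 5: B B B B A  =>  B B B B B A   (applied B -> B B)
  Step 6: B B B B B A  =>  b B B B B A   (applied B -> b)
  Step 7: b B B B B A  =>  b b B B B A   (applied B -> b)
  Step 8: b b B B B A  =>  b b b B B A   (applied B -> b)
  Step 9: b b b B B A  =>  b b b B B B A   (applied B -> B B)
  Step 10: b b b B B B A  =>  b b b B B B B A   (applied B -> B B)
  Step 11: b b b B B B B A  =>  b b b b B B B A   (applied B -> b)
  Step 12: b b b b B B B A  =>  b b b b b B B A   (applied B -> b)
  Step 13: b b b b b B B A  =>  b b b b b b B A   (applied B -> b)
  Step 14: b b b b b b B A  =>  b b b b b b b A   (applied B -> b)
  Step 15: b b b b b b b A  =>  b b b b b b b A A   (applied A -> A A)
  Step 16: b b b b b b b A A  =>  b b b b b b b a A   (applied A -> a)
  Step 17: b b b b b b b a A  =>  b b b b b b b a A A   (applied A -> A A)
  Step 18: b b b b b b b a A A  =>  b b b b b b b a A A A   (applied A -> A A)
  Step 19: b b b b b b b a A A A  =>  b b b b b b b a A A A A   (applied A -> A A)
  Step 20: b b b b b b b a A A A A  =>  b b b b b b b a a A A A   (applied A -> a)
  Step 21: b b b b b b b a a A A A  =>  b b b b b b b a a a A A   (applied A -> a)
  Step 22: b b b b b b b a a a A A  =>  b b b b b b b a a a A A A   (applied A -> A A)
  Step 23: b b b b b b b a a a A A A  =>  b b b b b b b a a a a A A   (applied A -> a)
  Step 24: b b b b b b b a a a a A A  =>  b b b b b b b a a a a a A   (applied A -> a)
  Step 25: b b b b b b b a a a a a A  =>  b b b b b b b a a a a a a   (applied A -> a)
Final yield: b b b b b b b a a a a a a
Total rewrite steps: 25

25


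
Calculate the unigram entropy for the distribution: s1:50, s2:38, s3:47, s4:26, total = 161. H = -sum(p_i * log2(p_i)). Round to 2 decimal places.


Computing entropy H = -sum(p_i * log2(p_i)):
  s1: p = 50/161 = 0.3106, -p*log2(p) = 0.5239
  s2: p = 38/161 = 0.2360, -p*log2(p) = 0.4916
  s3: p = 47/161 = 0.2919, -p*log2(p) = 0.5186
  s4: p = 26/161 = 0.1615, -p*log2(p) = 0.4248
H = sum of terms = 1.9589
Rounded to 2 decimals: 1.96

1.96


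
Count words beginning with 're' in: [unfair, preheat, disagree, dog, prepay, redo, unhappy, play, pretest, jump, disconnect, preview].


Checking each word for prefix 're':
  'unfair' -> no (count: 0)
  'preheat' -> no (count: 0)
  'disagree' -> no (count: 0)
  'dog' -> no (count: 0)
  'prepay' -> no (count: 0)
  'redo' -> YES, starts with 're' (count: 1)
  'unhappy' -> no (count: 1)
  'play' -> no (count: 1)
  'pretest' -> no (count: 1)
  'jump' -> no (count: 1)
  'disconnect' -> no (count: 1)
  'preview' -> no (count: 1)
Total with prefix 're': 1

1


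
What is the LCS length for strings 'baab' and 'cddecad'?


DP table for LCS of 'baab' and 'cddecad':
       c  d  d  e  c  a  d
    0  0  0  0  0  0  0  0
  b 0  0  0  0  0  0  0  0
  a 0  0  0  0  0  0  1  1
  a 0  0  0  0  0  0  1  1
  b 0  0  0  0  0  0  1  1
LCS: 'a'
LCS length = 1

1


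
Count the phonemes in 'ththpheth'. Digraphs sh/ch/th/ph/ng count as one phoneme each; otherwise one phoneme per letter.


Parsing 'ththpheth' greedily, digraphs first:
  'th' -> digraph (1 consonant phoneme) (phonemes so far: 1)
  'th' -> digraph (1 consonant phoneme) (phonemes so far: 2)
  'ph' -> digraph (1 consonant phoneme) (phonemes so far: 3)
  'e' -> vowel phoneme (phonemes so far: 4)
  'th' -> digraph (1 consonant phoneme) (phonemes so far: 5)
Total phonemes: 5

5


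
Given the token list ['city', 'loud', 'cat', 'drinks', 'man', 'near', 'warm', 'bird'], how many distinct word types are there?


Listing all tokens and tracking unique types:
  Token 1: 'city' -> NEW (unique so far: 1)
  Token 2: 'loud' -> NEW (unique so far: 2)
  Token 3: 'cat' -> NEW (unique so far: 3)
  Token 4: 'drinks' -> NEW (unique so far: 4)
  Token 5: 'man' -> NEW (unique so far: 5)
  Token 6: 'near' -> NEW (unique so far: 6)
  Token 7: 'warm' -> NEW (unique so far: 7)
  Token 8: 'bird' -> NEW (unique so far: 8)
Unique types: ('bird', 'cat', 'city', 'drinks', 'loud', 'man', 'near', 'warm')
Vocabulary size: 8

8


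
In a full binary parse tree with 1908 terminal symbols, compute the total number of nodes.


Leaf nodes (terminals): 1908
Internal nodes = n - 1 = 1908 - 1 = 1907
Total = leaves + internal = 1908 + 1907 = 3815

3815


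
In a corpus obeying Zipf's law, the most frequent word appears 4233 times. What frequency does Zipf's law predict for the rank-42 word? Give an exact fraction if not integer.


Zipf's law: freq(rank) = f1 / rank
f1 = 4233, rank = 42
freq = 4233 / 42
GCD(4233, 42) = 3
Simplified: 1411/14

1411/14


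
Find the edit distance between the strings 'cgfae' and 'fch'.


Building DP table for s1='cgfae' (len 5) and s2='fch' (len 3):
       f  c  h
    0  1  2  3
  c 1  1  1  2
  g 2  2  2  2
  f 3  2  3  3
  a 4  3  3  4
  e 5  4  4  4
Edit distance = dp[5][3] = 4

4


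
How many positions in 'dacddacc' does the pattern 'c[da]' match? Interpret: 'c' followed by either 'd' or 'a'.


Pattern: c[da] means 'c' followed by either 'd' or 'a'.
Scanning 'dacddacc' position-by-position:
  Pos 0: window 'da' -> no
  Pos 1: window 'ac' -> no
  Pos 2: window 'cd' -> MATCH
  Pos 3: window 'dd' -> no
  Pos 4: window 'da' -> no
  Pos 5: window 'ac' -> no
  Pos 6: window 'cc' -> no
  Pos 7: window 'c' -> no
Total matches: 1

1


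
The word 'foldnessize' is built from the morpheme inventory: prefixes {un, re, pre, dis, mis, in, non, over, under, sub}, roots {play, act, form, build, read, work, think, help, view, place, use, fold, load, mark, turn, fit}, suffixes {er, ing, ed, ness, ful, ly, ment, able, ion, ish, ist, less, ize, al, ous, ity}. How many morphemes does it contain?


Segmenting 'foldnessize' against the inventory:
  'fold' -> root (morpheme 1)
  'ness' -> suffix (morpheme 2)
  'ize' -> suffix (morpheme 3)
Total morphemes: 3

3


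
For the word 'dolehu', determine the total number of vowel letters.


Scanning each character of 'dolehu':
  Position 1: 'd' -> consonant (running count: 0)
  Position 2: 'o' -> vowel (running count: 1)
  Position 3: 'l' -> consonant (running count: 1)
  Position 4: 'e' -> vowel (running count: 2)
  Position 5: 'h' -> consonant (running count: 2)
  Position 6: 'u' -> vowel (running count: 3)
Total vowels: 3

3


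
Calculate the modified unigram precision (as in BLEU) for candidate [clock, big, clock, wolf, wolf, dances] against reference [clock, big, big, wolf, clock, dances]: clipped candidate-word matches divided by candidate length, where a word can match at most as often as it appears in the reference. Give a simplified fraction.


Reference word counts: {'big': 2, 'clock': 2, 'dances': 1, 'wolf': 1}
Checking each candidate word (with clipping):
  'clock' -> in reference (ref count 2, used 1/2) -> match (matches: 1)
  'big' -> in reference (ref count 2, used 1/2) -> match (matches: 2)
  'clock' -> in reference (ref count 2, used 2/2) -> match (matches: 3)
  'wolf' -> in reference (ref count 1, used 1/1) -> match (matches: 4)
  'wolf' -> ref count 1 already used up (1/1) -> clipped, no match (matches: 4)
  'dances' -> in reference (ref count 1, used 1/1) -> match (matches: 5)
Clipped matches: 5, Candidate length: 6
Precision = 5/6

5/6


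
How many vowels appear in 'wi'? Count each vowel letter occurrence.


Scanning each character of 'wi':
  Position 1: 'w' -> consonant (running count: 0)
  Position 2: 'i' -> vowel (running count: 1)
Total vowels: 1

1


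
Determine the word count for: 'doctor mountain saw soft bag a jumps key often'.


Counting words by splitting on spaces:
  Word 1: 'doctor'
  Word 2: 'mountain'
  Word 3: 'saw'
  Word 4: 'soft'
  Word 5: 'bag'
  Word 6: 'a'
  Word 7: 'jumps'
  Word 8: 'key'
  Word 9: 'often'
Total words: 9

9


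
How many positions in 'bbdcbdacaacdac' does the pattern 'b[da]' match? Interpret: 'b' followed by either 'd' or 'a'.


Pattern: b[da] means 'b' followed by either 'd' or 'a'.
Scanning 'bbdcbdacaacdac' position-by-position:
  Pos 0: window 'bb' -> no
  Pos 1: window 'bd' -> MATCH
  Pos 2: window 'dc' -> no
  Pos 3: window 'cb' -> no
  Pos 4: window 'bd' -> MATCH
  Pos 5: window 'da' -> no
  Pos 6: window 'ac' -> no
  Pos 7: window 'ca' -> no
  Pos 8: window 'aa' -> no
  Pos 9: window 'ac' -> no
  Pos 10: window 'cd' -> no
  Pos 11: window 'da' -> no
  Pos 12: window 'ac' -> no
  Pos 13: window 'c' -> no
Total matches: 2

2
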